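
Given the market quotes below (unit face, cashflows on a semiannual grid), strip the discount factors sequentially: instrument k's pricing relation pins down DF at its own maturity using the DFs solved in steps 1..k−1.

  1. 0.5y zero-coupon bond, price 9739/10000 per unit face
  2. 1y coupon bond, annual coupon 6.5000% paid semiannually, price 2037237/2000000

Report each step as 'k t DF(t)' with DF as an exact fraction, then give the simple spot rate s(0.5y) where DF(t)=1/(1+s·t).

1 1/2 9739/10000
2 1 9559/10000
s(0.5y) = (1/(9739/10000) − 1)/(1/2) = 522/9739 ≈ 5.3599%

step 1 [0.5y] zero: DF = P = 9739/10000 ≈ 0.973900
step 2 [1y] bond c/2=13/400: DF=(2037237/2000000 − 13/400·(0.973900))/(1+13/400) = 9559/10000 ≈ 0.955900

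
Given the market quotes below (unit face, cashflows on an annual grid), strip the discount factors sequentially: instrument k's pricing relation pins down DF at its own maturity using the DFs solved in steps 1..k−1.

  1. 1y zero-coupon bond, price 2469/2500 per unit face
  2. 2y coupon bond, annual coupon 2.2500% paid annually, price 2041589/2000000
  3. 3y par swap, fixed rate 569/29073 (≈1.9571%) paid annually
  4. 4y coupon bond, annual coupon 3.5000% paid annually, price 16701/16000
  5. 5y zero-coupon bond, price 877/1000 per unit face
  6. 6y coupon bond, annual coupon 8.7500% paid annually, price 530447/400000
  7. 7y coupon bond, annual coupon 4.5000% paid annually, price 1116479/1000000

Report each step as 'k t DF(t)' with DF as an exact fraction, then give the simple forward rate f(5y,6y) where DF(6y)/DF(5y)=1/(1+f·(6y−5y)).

step 1 [1y] zero: DF = P = 2469/2500 ≈ 0.987600
step 2 [2y] bond c/1=9/400: DF=(2041589/2000000 − 9/400·(0.987600))/(1+9/400) = 4883/5000 ≈ 0.976600
step 3 [3y] swap r/1=569/29073: DF=(1 − 569/29073·(0.987600+0.976600))/(1+569/29073) = 9431/10000 ≈ 0.943100
step 4 [4y] bond c/1=7/200: DF=(16701/16000 − 7/200·(0.987600+0.976600+0.943100))/(1+7/200) = 4551/5000 ≈ 0.910200
step 5 [5y] zero: DF = P = 877/1000 ≈ 0.877000
step 6 [6y] bond c/1=7/80: DF=(530447/400000 − 7/80·(0.987600+0.976600+0.943100+0.910200+0.877000))/(1+7/80) = 8417/10000 ≈ 0.841700
step 7 [7y] bond c/1=9/200: DF=(1116479/1000000 − 9/200·(0.987600+0.976600+0.943100+0.910200+0.877000+0.841700))/(1+9/200) = 83/100 ≈ 0.830000

1 1 2469/2500
2 2 4883/5000
3 3 9431/10000
4 4 4551/5000
5 5 877/1000
6 6 8417/10000
7 7 83/100
f(5y,6y) = ((877/1000)/(8417/10000) − 1)/(1) = 353/8417 ≈ 4.1939%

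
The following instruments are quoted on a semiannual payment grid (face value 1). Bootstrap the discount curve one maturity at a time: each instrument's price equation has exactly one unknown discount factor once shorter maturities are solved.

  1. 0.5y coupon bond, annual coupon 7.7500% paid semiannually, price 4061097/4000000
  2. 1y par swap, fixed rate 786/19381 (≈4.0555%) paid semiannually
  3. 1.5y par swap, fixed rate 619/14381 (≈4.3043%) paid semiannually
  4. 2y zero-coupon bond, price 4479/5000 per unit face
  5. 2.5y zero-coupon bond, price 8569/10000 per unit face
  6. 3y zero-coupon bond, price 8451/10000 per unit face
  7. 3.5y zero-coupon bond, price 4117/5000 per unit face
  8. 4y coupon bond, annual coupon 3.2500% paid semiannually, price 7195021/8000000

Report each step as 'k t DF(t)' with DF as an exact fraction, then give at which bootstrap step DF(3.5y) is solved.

1 1/2 4887/5000
2 1 9607/10000
3 3/2 9381/10000
4 2 4479/5000
5 5/2 8569/10000
6 3 8451/10000
7 7/2 4117/5000
8 4 7843/10000
DF(3.5y) is solved at step 7

step 1 [0.5y] bond c/2=31/800: DF=(4061097/4000000 − 31/800·(0))/(1+31/800) = 4887/5000 ≈ 0.977400
step 2 [1y] swap r/2=393/19381: DF=(1 − 393/19381·(0.977400))/(1+393/19381) = 9607/10000 ≈ 0.960700
step 3 [1.5y] swap r/2=619/28762: DF=(1 − 619/28762·(0.977400+0.960700))/(1+619/28762) = 9381/10000 ≈ 0.938100
step 4 [2y] zero: DF = P = 4479/5000 ≈ 0.895800
step 5 [2.5y] zero: DF = P = 8569/10000 ≈ 0.856900
step 6 [3y] zero: DF = P = 8451/10000 ≈ 0.845100
step 7 [3.5y] zero: DF = P = 4117/5000 ≈ 0.823400
step 8 [4y] bond c/2=13/800: DF=(7195021/8000000 − 13/800·(0.977400+0.960700+0.938100+0.895800+0.856900+0.845100+0.823400))/(1+13/800) = 7843/10000 ≈ 0.784300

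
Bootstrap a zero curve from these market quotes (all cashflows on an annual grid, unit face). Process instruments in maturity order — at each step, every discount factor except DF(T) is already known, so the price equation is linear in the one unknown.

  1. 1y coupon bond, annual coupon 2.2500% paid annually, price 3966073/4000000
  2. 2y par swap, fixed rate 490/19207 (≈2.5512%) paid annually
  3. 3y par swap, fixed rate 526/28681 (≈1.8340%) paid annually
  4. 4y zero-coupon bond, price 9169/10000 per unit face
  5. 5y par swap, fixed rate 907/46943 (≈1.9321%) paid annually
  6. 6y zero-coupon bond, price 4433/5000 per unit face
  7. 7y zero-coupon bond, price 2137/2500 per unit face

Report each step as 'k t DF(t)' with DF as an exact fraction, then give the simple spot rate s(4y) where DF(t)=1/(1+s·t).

step 1 [1y] bond c/1=9/400: DF=(3966073/4000000 − 9/400·(0))/(1+9/400) = 9697/10000 ≈ 0.969700
step 2 [2y] swap r/1=490/19207: DF=(1 − 490/19207·(0.969700))/(1+490/19207) = 951/1000 ≈ 0.951000
step 3 [3y] swap r/1=526/28681: DF=(1 − 526/28681·(0.969700+0.951000))/(1+526/28681) = 4737/5000 ≈ 0.947400
step 4 [4y] zero: DF = P = 9169/10000 ≈ 0.916900
step 5 [5y] swap r/1=907/46943: DF=(1 − 907/46943·(0.969700+0.951000+0.947400+0.916900))/(1+907/46943) = 9093/10000 ≈ 0.909300
step 6 [6y] zero: DF = P = 4433/5000 ≈ 0.886600
step 7 [7y] zero: DF = P = 2137/2500 ≈ 0.854800

1 1 9697/10000
2 2 951/1000
3 3 4737/5000
4 4 9169/10000
5 5 9093/10000
6 6 4433/5000
7 7 2137/2500
s(4y) = (1/(9169/10000) − 1)/(4) = 831/36676 ≈ 2.2658%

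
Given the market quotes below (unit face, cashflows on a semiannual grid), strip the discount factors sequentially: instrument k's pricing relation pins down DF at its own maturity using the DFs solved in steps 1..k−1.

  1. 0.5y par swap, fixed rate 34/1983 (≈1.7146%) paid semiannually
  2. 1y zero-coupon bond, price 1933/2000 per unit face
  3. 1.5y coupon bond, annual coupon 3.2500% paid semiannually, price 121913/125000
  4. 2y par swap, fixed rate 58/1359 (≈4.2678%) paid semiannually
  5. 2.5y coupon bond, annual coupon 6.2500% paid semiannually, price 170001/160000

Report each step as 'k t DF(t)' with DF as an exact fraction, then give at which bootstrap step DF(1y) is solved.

step 1 [0.5y] swap r/2=17/1983: DF=(1 − 17/1983·(0))/(1+17/1983) = 1983/2000 ≈ 0.991500
step 2 [1y] zero: DF = P = 1933/2000 ≈ 0.966500
step 3 [1.5y] bond c/2=13/800: DF=(121913/125000 − 13/800·(0.991500+0.966500))/(1+13/800) = 2321/2500 ≈ 0.928400
step 4 [2y] swap r/2=29/1359: DF=(1 − 29/1359·(0.991500+0.966500+0.928400))/(1+29/1359) = 2297/2500 ≈ 0.918800
step 5 [2.5y] bond c/2=1/32: DF=(170001/160000 − 1/32·(0.991500+0.966500+0.928400+0.918800))/(1+1/32) = 183/200 ≈ 0.915000

1 1/2 1983/2000
2 1 1933/2000
3 3/2 2321/2500
4 2 2297/2500
5 5/2 183/200
DF(1y) is solved at step 2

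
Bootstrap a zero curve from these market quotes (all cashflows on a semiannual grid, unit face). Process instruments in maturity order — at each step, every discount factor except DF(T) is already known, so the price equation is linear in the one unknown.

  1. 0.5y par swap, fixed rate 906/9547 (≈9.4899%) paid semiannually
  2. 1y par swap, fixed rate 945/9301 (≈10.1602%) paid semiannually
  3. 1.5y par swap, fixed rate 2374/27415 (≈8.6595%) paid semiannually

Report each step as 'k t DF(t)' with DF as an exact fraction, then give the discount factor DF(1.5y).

step 1 [0.5y] swap r/2=453/9547: DF=(1 − 453/9547·(0))/(1+453/9547) = 9547/10000 ≈ 0.954700
step 2 [1y] swap r/2=945/18602: DF=(1 − 945/18602·(0.954700))/(1+945/18602) = 1811/2000 ≈ 0.905500
step 3 [1.5y] swap r/2=1187/27415: DF=(1 − 1187/27415·(0.954700+0.905500))/(1+1187/27415) = 8813/10000 ≈ 0.881300

1 1/2 9547/10000
2 1 1811/2000
3 3/2 8813/10000
DF(1.5y) = 8813/10000 ≈ 0.881300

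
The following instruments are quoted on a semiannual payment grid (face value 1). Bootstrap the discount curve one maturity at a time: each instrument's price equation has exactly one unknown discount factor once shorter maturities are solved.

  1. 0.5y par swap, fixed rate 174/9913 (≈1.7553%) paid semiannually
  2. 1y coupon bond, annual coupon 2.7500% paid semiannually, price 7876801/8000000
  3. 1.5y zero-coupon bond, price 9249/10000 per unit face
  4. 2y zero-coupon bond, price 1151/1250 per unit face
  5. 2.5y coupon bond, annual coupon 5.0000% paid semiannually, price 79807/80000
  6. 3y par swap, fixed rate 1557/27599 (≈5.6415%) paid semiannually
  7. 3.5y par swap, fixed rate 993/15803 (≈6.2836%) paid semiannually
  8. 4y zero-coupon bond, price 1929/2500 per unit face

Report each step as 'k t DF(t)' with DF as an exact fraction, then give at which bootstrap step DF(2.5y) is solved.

1 1/2 9913/10000
2 1 4789/5000
3 3/2 9249/10000
4 2 1151/1250
5 5/2 8807/10000
6 3 8443/10000
7 7/2 4007/5000
8 4 1929/2500
DF(2.5y) is solved at step 5

step 1 [0.5y] swap r/2=87/9913: DF=(1 − 87/9913·(0))/(1+87/9913) = 9913/10000 ≈ 0.991300
step 2 [1y] bond c/2=11/800: DF=(7876801/8000000 − 11/800·(0.991300))/(1+11/800) = 4789/5000 ≈ 0.957800
step 3 [1.5y] zero: DF = P = 9249/10000 ≈ 0.924900
step 4 [2y] zero: DF = P = 1151/1250 ≈ 0.920800
step 5 [2.5y] bond c/2=1/40: DF=(79807/80000 − 1/40·(0.991300+0.957800+0.924900+0.920800))/(1+1/40) = 8807/10000 ≈ 0.880700
step 6 [3y] swap r/2=1557/55198: DF=(1 − 1557/55198·(0.991300+0.957800+0.924900+0.920800+0.880700))/(1+1557/55198) = 8443/10000 ≈ 0.844300
step 7 [3.5y] swap r/2=993/31606: DF=(1 − 993/31606·(0.991300+0.957800+0.924900+0.920800+0.880700+0.844300))/(1+993/31606) = 4007/5000 ≈ 0.801400
step 8 [4y] zero: DF = P = 1929/2500 ≈ 0.771600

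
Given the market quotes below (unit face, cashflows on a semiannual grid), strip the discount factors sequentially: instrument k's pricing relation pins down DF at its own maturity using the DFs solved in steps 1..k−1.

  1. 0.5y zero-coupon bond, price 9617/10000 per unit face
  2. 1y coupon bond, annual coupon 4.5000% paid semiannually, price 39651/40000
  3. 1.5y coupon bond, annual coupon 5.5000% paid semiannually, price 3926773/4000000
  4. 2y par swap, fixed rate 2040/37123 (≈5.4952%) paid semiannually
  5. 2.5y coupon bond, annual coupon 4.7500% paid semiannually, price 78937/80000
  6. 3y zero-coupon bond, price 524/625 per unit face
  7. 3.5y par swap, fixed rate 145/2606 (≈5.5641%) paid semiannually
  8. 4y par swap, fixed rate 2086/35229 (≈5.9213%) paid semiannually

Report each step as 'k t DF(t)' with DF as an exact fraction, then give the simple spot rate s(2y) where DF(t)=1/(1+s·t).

1 1/2 9617/10000
2 1 9483/10000
3 3/2 9043/10000
4 2 449/500
5 5/2 8777/10000
6 3 524/625
7 7/2 413/500
8 4 3957/5000
s(2y) = (1/(449/500) − 1)/(2) = 51/898 ≈ 5.6793%

step 1 [0.5y] zero: DF = P = 9617/10000 ≈ 0.961700
step 2 [1y] bond c/2=9/400: DF=(39651/40000 − 9/400·(0.961700))/(1+9/400) = 9483/10000 ≈ 0.948300
step 3 [1.5y] bond c/2=11/400: DF=(3926773/4000000 − 11/400·(0.961700+0.948300))/(1+11/400) = 9043/10000 ≈ 0.904300
step 4 [2y] swap r/2=1020/37123: DF=(1 − 1020/37123·(0.961700+0.948300+0.904300))/(1+1020/37123) = 449/500 ≈ 0.898000
step 5 [2.5y] bond c/2=19/800: DF=(78937/80000 − 19/800·(0.961700+0.948300+0.904300+0.898000))/(1+19/800) = 8777/10000 ≈ 0.877700
step 6 [3y] zero: DF = P = 524/625 ≈ 0.838400
step 7 [3.5y] swap r/2=145/5212: DF=(1 − 145/5212·(0.961700+0.948300+0.904300+0.898000+0.877700+0.838400))/(1+145/5212) = 413/500 ≈ 0.826000
step 8 [4y] swap r/2=1043/35229: DF=(1 − 1043/35229·(0.961700+0.948300+0.904300+0.898000+0.877700+0.838400+0.826000))/(1+1043/35229) = 3957/5000 ≈ 0.791400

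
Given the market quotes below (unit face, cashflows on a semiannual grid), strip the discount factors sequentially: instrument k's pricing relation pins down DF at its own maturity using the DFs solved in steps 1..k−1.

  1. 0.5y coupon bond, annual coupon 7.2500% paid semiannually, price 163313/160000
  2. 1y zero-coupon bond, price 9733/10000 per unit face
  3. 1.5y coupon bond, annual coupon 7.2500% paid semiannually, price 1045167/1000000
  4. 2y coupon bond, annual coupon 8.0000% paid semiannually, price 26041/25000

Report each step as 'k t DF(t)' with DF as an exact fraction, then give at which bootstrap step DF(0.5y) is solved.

step 1 [0.5y] bond c/2=29/800: DF=(163313/160000 − 29/800·(0))/(1+29/800) = 197/200 ≈ 0.985000
step 2 [1y] zero: DF = P = 9733/10000 ≈ 0.973300
step 3 [1.5y] bond c/2=29/800: DF=(1045167/1000000 − 29/800·(0.985000+0.973300))/(1+29/800) = 9401/10000 ≈ 0.940100
step 4 [2y] bond c/2=1/25: DF=(26041/25000 − 1/25·(0.985000+0.973300+0.940100))/(1+1/25) = 8901/10000 ≈ 0.890100

1 1/2 197/200
2 1 9733/10000
3 3/2 9401/10000
4 2 8901/10000
DF(0.5y) is solved at step 1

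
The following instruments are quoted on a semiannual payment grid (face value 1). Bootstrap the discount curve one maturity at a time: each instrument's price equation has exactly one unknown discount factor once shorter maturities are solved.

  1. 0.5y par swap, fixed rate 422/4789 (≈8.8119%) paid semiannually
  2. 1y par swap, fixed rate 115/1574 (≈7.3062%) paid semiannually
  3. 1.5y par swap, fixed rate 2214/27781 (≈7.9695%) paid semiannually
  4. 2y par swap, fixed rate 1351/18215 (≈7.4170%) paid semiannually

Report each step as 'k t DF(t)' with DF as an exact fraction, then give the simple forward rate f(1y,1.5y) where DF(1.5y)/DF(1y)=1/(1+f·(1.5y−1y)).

1 1/2 4789/5000
2 1 931/1000
3 3/2 8893/10000
4 2 8649/10000
f(1y,1.5y) = ((931/1000)/(8893/10000) − 1)/(1/2) = 834/8893 ≈ 9.3782%

step 1 [0.5y] swap r/2=211/4789: DF=(1 − 211/4789·(0))/(1+211/4789) = 4789/5000 ≈ 0.957800
step 2 [1y] swap r/2=115/3148: DF=(1 − 115/3148·(0.957800))/(1+115/3148) = 931/1000 ≈ 0.931000
step 3 [1.5y] swap r/2=1107/27781: DF=(1 − 1107/27781·(0.957800+0.931000))/(1+1107/27781) = 8893/10000 ≈ 0.889300
step 4 [2y] swap r/2=1351/36430: DF=(1 − 1351/36430·(0.957800+0.931000+0.889300))/(1+1351/36430) = 8649/10000 ≈ 0.864900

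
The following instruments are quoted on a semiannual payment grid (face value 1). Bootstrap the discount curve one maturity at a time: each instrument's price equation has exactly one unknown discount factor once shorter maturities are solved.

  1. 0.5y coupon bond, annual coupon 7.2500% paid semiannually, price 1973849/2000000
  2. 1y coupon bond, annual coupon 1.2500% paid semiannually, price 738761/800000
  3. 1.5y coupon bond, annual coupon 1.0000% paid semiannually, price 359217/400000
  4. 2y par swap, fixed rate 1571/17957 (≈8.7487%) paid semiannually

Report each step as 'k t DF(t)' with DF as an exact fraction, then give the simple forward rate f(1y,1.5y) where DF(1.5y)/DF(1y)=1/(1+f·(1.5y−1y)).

step 1 [0.5y] bond c/2=29/800: DF=(1973849/2000000 − 29/800·(0))/(1+29/800) = 2381/2500 ≈ 0.952400
step 2 [1y] bond c/2=1/160: DF=(738761/800000 − 1/160·(0.952400))/(1+1/160) = 4559/5000 ≈ 0.911800
step 3 [1.5y] bond c/2=1/200: DF=(359217/400000 − 1/200·(0.952400+0.911800))/(1+1/200) = 8843/10000 ≈ 0.884300
step 4 [2y] swap r/2=1571/35914: DF=(1 − 1571/35914·(0.952400+0.911800+0.884300))/(1+1571/35914) = 8429/10000 ≈ 0.842900

1 1/2 2381/2500
2 1 4559/5000
3 3/2 8843/10000
4 2 8429/10000
f(1y,1.5y) = ((4559/5000)/(8843/10000) − 1)/(1/2) = 550/8843 ≈ 6.2196%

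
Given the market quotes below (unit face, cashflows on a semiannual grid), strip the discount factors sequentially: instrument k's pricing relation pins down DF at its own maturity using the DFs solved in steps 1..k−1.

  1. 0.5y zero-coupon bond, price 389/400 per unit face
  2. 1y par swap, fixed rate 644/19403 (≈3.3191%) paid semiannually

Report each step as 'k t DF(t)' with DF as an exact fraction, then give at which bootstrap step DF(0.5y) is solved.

step 1 [0.5y] zero: DF = P = 389/400 ≈ 0.972500
step 2 [1y] swap r/2=322/19403: DF=(1 − 322/19403·(0.972500))/(1+322/19403) = 4839/5000 ≈ 0.967800

1 1/2 389/400
2 1 4839/5000
DF(0.5y) is solved at step 1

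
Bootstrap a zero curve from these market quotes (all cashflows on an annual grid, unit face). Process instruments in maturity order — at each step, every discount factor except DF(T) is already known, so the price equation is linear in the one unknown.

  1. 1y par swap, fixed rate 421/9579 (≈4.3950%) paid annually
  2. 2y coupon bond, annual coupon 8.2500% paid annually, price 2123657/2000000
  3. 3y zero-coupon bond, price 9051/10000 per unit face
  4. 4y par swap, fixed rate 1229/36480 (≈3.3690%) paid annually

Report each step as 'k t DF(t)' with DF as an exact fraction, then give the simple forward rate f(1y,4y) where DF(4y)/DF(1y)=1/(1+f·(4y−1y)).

1 1 9579/10000
2 2 9079/10000
3 3 9051/10000
4 4 8771/10000
f(1y,4y) = ((9579/10000)/(8771/10000) − 1)/(3) = 808/26313 ≈ 3.0707%

step 1 [1y] swap r/1=421/9579: DF=(1 − 421/9579·(0))/(1+421/9579) = 9579/10000 ≈ 0.957900
step 2 [2y] bond c/1=33/400: DF=(2123657/2000000 − 33/400·(0.957900))/(1+33/400) = 9079/10000 ≈ 0.907900
step 3 [3y] zero: DF = P = 9051/10000 ≈ 0.905100
step 4 [4y] swap r/1=1229/36480: DF=(1 − 1229/36480·(0.957900+0.907900+0.905100))/(1+1229/36480) = 8771/10000 ≈ 0.877100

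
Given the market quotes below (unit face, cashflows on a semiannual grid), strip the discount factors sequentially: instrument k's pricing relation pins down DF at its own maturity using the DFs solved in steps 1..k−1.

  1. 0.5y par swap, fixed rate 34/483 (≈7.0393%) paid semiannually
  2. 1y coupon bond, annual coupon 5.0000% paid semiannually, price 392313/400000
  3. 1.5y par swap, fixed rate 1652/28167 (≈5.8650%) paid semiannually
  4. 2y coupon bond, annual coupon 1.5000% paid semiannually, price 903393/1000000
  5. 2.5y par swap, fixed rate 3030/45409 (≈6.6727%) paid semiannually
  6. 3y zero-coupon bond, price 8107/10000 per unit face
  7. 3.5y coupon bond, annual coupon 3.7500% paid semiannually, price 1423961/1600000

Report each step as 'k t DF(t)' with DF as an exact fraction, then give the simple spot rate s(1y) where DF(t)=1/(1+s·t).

step 1 [0.5y] swap r/2=17/483: DF=(1 − 17/483·(0))/(1+17/483) = 483/500 ≈ 0.966000
step 2 [1y] bond c/2=1/40: DF=(392313/400000 − 1/40·(0.966000))/(1+1/40) = 9333/10000 ≈ 0.933300
step 3 [1.5y] swap r/2=826/28167: DF=(1 − 826/28167·(0.966000+0.933300))/(1+826/28167) = 4587/5000 ≈ 0.917400
step 4 [2y] bond c/2=3/400: DF=(903393/1000000 − 3/400·(0.966000+0.933300+0.917400))/(1+3/400) = 8757/10000 ≈ 0.875700
step 5 [2.5y] swap r/2=1515/45409: DF=(1 − 1515/45409·(0.966000+0.933300+0.917400+0.875700))/(1+1515/45409) = 1697/2000 ≈ 0.848500
step 6 [3y] zero: DF = P = 8107/10000 ≈ 0.810700
step 7 [3.5y] bond c/2=3/160: DF=(1423961/1600000 − 3/160·(0.966000+0.933300+0.917400+0.875700+0.848500+0.810700))/(1+3/160) = 7751/10000 ≈ 0.775100

1 1/2 483/500
2 1 9333/10000
3 3/2 4587/5000
4 2 8757/10000
5 5/2 1697/2000
6 3 8107/10000
7 7/2 7751/10000
s(1y) = (1/(9333/10000) − 1)/(1) = 667/9333 ≈ 7.1467%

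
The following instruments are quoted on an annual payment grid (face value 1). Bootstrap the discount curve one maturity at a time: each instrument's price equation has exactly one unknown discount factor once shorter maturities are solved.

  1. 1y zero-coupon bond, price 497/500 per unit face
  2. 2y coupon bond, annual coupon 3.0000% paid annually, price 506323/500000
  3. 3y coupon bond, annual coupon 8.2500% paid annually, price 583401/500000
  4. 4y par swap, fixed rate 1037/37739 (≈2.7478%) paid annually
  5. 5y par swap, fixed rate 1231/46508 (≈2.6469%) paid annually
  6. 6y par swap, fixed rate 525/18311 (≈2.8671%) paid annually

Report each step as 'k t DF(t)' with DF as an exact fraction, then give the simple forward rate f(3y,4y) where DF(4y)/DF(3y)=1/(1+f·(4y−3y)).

step 1 [1y] zero: DF = P = 497/500 ≈ 0.994000
step 2 [2y] bond c/1=3/100: DF=(506323/500000 − 3/100·(0.994000))/(1+3/100) = 4771/5000 ≈ 0.954200
step 3 [3y] bond c/1=33/400: DF=(583401/500000 − 33/400·(0.994000+0.954200))/(1+33/400) = 4647/5000 ≈ 0.929400
step 4 [4y] swap r/1=1037/37739: DF=(1 − 1037/37739·(0.994000+0.954200+0.929400))/(1+1037/37739) = 8963/10000 ≈ 0.896300
step 5 [5y] swap r/1=1231/46508: DF=(1 − 1231/46508·(0.994000+0.954200+0.929400+0.896300))/(1+1231/46508) = 8769/10000 ≈ 0.876900
step 6 [6y] swap r/1=525/18311: DF=(1 − 525/18311·(0.994000+0.954200+0.929400+0.896300+0.876900))/(1+525/18311) = 337/400 ≈ 0.842500

1 1 497/500
2 2 4771/5000
3 3 4647/5000
4 4 8963/10000
5 5 8769/10000
6 6 337/400
f(3y,4y) = ((4647/5000)/(8963/10000) − 1)/(1) = 331/8963 ≈ 3.6930%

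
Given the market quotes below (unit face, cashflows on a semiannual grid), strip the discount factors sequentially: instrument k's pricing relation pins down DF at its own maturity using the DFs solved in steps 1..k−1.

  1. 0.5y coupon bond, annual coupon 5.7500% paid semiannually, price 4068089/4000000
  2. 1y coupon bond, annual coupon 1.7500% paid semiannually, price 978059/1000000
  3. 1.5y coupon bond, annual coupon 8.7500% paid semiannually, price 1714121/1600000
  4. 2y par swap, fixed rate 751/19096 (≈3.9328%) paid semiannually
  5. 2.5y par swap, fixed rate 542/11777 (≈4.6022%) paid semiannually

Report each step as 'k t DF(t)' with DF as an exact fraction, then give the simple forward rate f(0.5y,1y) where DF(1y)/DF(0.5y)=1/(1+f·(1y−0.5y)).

step 1 [0.5y] bond c/2=23/800: DF=(4068089/4000000 − 23/800·(0))/(1+23/800) = 4943/5000 ≈ 0.988600
step 2 [1y] bond c/2=7/800: DF=(978059/1000000 − 7/800·(0.988600))/(1+7/800) = 961/1000 ≈ 0.961000
step 3 [1.5y] bond c/2=7/160: DF=(1714121/1600000 − 7/160·(0.988600+0.961000))/(1+7/160) = 9447/10000 ≈ 0.944700
step 4 [2y] swap r/2=751/38192: DF=(1 − 751/38192·(0.988600+0.961000+0.944700))/(1+751/38192) = 9249/10000 ≈ 0.924900
step 5 [2.5y] swap r/2=271/11777: DF=(1 − 271/11777·(0.988600+0.961000+0.944700+0.924900))/(1+271/11777) = 2229/2500 ≈ 0.891600

1 1/2 4943/5000
2 1 961/1000
3 3/2 9447/10000
4 2 9249/10000
5 5/2 2229/2500
f(0.5y,1y) = ((4943/5000)/(961/1000) − 1)/(1/2) = 276/4805 ≈ 5.7440%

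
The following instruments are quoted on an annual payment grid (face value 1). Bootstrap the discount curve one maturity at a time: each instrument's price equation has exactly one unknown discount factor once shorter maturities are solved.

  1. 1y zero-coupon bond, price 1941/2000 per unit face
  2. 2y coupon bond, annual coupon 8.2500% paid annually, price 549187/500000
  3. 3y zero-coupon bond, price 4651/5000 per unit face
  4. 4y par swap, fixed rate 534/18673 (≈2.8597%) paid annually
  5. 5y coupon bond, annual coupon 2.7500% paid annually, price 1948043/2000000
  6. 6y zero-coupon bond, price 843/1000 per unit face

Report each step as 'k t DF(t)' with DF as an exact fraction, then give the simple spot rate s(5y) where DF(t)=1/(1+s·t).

1 1 1941/2000
2 2 9407/10000
3 3 4651/5000
4 4 2233/2500
5 5 106/125
6 6 843/1000
s(5y) = (1/(106/125) − 1)/(5) = 19/530 ≈ 3.5849%

step 1 [1y] zero: DF = P = 1941/2000 ≈ 0.970500
step 2 [2y] bond c/1=33/400: DF=(549187/500000 − 33/400·(0.970500))/(1+33/400) = 9407/10000 ≈ 0.940700
step 3 [3y] zero: DF = P = 4651/5000 ≈ 0.930200
step 4 [4y] swap r/1=534/18673: DF=(1 − 534/18673·(0.970500+0.940700+0.930200))/(1+534/18673) = 2233/2500 ≈ 0.893200
step 5 [5y] bond c/1=11/400: DF=(1948043/2000000 − 11/400·(0.970500+0.940700+0.930200+0.893200))/(1+11/400) = 106/125 ≈ 0.848000
step 6 [6y] zero: DF = P = 843/1000 ≈ 0.843000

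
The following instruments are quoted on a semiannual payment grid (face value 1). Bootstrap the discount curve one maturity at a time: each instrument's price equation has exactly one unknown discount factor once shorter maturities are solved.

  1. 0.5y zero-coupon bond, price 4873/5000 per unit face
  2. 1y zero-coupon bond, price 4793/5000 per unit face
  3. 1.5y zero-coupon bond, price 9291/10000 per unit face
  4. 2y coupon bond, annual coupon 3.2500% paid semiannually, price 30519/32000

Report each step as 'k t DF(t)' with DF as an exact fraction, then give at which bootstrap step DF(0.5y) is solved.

1 1/2 4873/5000
2 1 4793/5000
3 3/2 9291/10000
4 2 8927/10000
DF(0.5y) is solved at step 1

step 1 [0.5y] zero: DF = P = 4873/5000 ≈ 0.974600
step 2 [1y] zero: DF = P = 4793/5000 ≈ 0.958600
step 3 [1.5y] zero: DF = P = 9291/10000 ≈ 0.929100
step 4 [2y] bond c/2=13/800: DF=(30519/32000 − 13/800·(0.974600+0.958600+0.929100))/(1+13/800) = 8927/10000 ≈ 0.892700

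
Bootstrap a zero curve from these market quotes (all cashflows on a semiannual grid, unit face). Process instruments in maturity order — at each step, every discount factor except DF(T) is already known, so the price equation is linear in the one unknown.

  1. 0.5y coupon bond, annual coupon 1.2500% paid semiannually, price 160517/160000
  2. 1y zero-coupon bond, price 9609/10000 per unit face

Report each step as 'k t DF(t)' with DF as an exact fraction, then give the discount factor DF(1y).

step 1 [0.5y] bond c/2=1/160: DF=(160517/160000 − 1/160·(0))/(1+1/160) = 997/1000 ≈ 0.997000
step 2 [1y] zero: DF = P = 9609/10000 ≈ 0.960900

1 1/2 997/1000
2 1 9609/10000
DF(1y) = 9609/10000 ≈ 0.960900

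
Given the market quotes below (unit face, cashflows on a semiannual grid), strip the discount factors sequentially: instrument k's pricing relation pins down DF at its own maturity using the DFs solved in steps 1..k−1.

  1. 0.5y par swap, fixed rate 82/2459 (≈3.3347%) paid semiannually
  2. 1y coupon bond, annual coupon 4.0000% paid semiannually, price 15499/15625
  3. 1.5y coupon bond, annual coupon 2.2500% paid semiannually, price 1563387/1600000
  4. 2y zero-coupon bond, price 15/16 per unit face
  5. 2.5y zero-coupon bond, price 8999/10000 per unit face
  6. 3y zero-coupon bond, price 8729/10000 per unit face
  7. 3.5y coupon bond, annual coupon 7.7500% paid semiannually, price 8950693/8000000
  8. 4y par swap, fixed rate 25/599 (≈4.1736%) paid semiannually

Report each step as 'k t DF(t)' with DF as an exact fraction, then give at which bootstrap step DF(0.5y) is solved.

1 1/2 2459/2500
2 1 2383/2500
3 3/2 9447/10000
4 2 15/16
5 5/2 8999/10000
6 3 8729/10000
7 7/2 1737/2000
8 4 339/400
DF(0.5y) is solved at step 1

step 1 [0.5y] swap r/2=41/2459: DF=(1 − 41/2459·(0))/(1+41/2459) = 2459/2500 ≈ 0.983600
step 2 [1y] bond c/2=1/50: DF=(15499/15625 − 1/50·(0.983600))/(1+1/50) = 2383/2500 ≈ 0.953200
step 3 [1.5y] bond c/2=9/800: DF=(1563387/1600000 − 9/800·(0.983600+0.953200))/(1+9/800) = 9447/10000 ≈ 0.944700
step 4 [2y] zero: DF = P = 15/16 ≈ 0.937500
step 5 [2.5y] zero: DF = P = 8999/10000 ≈ 0.899900
step 6 [3y] zero: DF = P = 8729/10000 ≈ 0.872900
step 7 [3.5y] bond c/2=31/800: DF=(8950693/8000000 − 31/800·(0.983600+0.953200+0.944700+0.937500+0.899900+0.872900))/(1+31/800) = 1737/2000 ≈ 0.868500
step 8 [4y] swap r/2=25/1198: DF=(1 − 25/1198·(0.983600+0.953200+0.944700+0.937500+0.899900+0.872900+0.868500))/(1+25/1198) = 339/400 ≈ 0.847500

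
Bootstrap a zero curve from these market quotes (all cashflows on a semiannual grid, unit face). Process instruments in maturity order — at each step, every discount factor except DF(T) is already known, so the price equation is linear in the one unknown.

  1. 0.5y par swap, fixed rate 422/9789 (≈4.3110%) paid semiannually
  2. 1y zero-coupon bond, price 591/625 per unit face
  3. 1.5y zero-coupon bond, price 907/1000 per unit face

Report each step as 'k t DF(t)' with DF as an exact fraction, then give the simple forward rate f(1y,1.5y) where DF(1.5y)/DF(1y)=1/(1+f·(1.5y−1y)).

step 1 [0.5y] swap r/2=211/9789: DF=(1 − 211/9789·(0))/(1+211/9789) = 9789/10000 ≈ 0.978900
step 2 [1y] zero: DF = P = 591/625 ≈ 0.945600
step 3 [1.5y] zero: DF = P = 907/1000 ≈ 0.907000

1 1/2 9789/10000
2 1 591/625
3 3/2 907/1000
f(1y,1.5y) = ((591/625)/(907/1000) − 1)/(1/2) = 386/4535 ≈ 8.5116%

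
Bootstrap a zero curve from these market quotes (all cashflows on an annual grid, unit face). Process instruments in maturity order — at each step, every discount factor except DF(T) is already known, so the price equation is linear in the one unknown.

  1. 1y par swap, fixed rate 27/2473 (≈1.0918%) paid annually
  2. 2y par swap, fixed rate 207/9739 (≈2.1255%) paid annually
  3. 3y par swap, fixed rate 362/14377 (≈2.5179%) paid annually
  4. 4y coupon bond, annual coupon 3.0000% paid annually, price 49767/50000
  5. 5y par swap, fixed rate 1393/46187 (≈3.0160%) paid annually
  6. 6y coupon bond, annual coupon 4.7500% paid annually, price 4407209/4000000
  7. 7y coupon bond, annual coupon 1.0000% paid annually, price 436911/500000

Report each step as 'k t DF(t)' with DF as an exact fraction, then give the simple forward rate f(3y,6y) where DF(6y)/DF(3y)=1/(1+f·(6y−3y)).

step 1 [1y] swap r/1=27/2473: DF=(1 − 27/2473·(0))/(1+27/2473) = 2473/2500 ≈ 0.989200
step 2 [2y] swap r/1=207/9739: DF=(1 − 207/9739·(0.989200))/(1+207/9739) = 4793/5000 ≈ 0.958600
step 3 [3y] swap r/1=362/14377: DF=(1 − 362/14377·(0.989200+0.958600))/(1+362/14377) = 2319/2500 ≈ 0.927600
step 4 [4y] bond c/1=3/100: DF=(49767/50000 − 3/100·(0.989200+0.958600+0.927600))/(1+3/100) = 4413/5000 ≈ 0.882600
step 5 [5y] swap r/1=1393/46187: DF=(1 − 1393/46187·(0.989200+0.958600+0.927600+0.882600))/(1+1393/46187) = 8607/10000 ≈ 0.860700
step 6 [6y] bond c/1=19/400: DF=(4407209/4000000 − 19/400·(0.989200+0.958600+0.927600+0.882600+0.860700))/(1+19/400) = 1053/1250 ≈ 0.842400
step 7 [7y] bond c/1=1/100: DF=(436911/500000 − 1/100·(0.989200+0.958600+0.927600+0.882600+0.860700+0.842400))/(1+1/100) = 8111/10000 ≈ 0.811100

1 1 2473/2500
2 2 4793/5000
3 3 2319/2500
4 4 4413/5000
5 5 8607/10000
6 6 1053/1250
7 7 8111/10000
f(3y,6y) = ((2319/2500)/(1053/1250) − 1)/(3) = 71/2106 ≈ 3.3713%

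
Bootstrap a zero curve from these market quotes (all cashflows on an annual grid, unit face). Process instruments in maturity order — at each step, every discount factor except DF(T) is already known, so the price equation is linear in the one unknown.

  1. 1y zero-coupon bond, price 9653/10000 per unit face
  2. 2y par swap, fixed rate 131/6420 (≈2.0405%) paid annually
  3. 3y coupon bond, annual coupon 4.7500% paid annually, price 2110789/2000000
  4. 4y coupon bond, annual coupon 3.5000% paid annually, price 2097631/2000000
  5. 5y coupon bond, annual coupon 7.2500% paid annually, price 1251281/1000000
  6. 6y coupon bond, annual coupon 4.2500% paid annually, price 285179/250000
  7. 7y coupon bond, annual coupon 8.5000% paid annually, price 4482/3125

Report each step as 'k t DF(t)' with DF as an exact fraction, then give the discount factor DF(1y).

1 1 9653/10000
2 2 9607/10000
3 3 4601/5000
4 4 9171/10000
5 5 9123/10000
6 6 2259/2500
7 7 553/625
DF(1y) = 9653/10000 ≈ 0.965300

step 1 [1y] zero: DF = P = 9653/10000 ≈ 0.965300
step 2 [2y] swap r/1=131/6420: DF=(1 − 131/6420·(0.965300))/(1+131/6420) = 9607/10000 ≈ 0.960700
step 3 [3y] bond c/1=19/400: DF=(2110789/2000000 − 19/400·(0.965300+0.960700))/(1+19/400) = 4601/5000 ≈ 0.920200
step 4 [4y] bond c/1=7/200: DF=(2097631/2000000 − 7/200·(0.965300+0.960700+0.920200))/(1+7/200) = 9171/10000 ≈ 0.917100
step 5 [5y] bond c/1=29/400: DF=(1251281/1000000 − 29/400·(0.965300+0.960700+0.920200+0.917100))/(1+29/400) = 9123/10000 ≈ 0.912300
step 6 [6y] bond c/1=17/400: DF=(285179/250000 − 17/400·(0.965300+0.960700+0.920200+0.917100+0.912300))/(1+17/400) = 2259/2500 ≈ 0.903600
step 7 [7y] bond c/1=17/200: DF=(4482/3125 − 17/200·(0.965300+0.960700+0.920200+0.917100+0.912300+0.903600))/(1+17/200) = 553/625 ≈ 0.884800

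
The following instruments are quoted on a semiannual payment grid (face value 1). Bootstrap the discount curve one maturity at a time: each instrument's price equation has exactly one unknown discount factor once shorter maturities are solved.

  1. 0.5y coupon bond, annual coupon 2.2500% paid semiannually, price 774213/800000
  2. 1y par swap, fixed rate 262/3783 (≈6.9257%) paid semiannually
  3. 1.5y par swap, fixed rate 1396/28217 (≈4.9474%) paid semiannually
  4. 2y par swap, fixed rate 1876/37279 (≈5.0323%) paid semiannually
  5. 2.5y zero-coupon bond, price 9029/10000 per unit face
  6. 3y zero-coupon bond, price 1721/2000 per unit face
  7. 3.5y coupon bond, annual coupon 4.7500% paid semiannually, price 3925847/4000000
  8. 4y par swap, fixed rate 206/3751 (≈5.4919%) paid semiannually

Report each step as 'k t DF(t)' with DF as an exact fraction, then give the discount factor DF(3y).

step 1 [0.5y] bond c/2=9/800: DF=(774213/800000 − 9/800·(0))/(1+9/800) = 957/1000 ≈ 0.957000
step 2 [1y] swap r/2=131/3783: DF=(1 − 131/3783·(0.957000))/(1+131/3783) = 1869/2000 ≈ 0.934500
step 3 [1.5y] swap r/2=698/28217: DF=(1 − 698/28217·(0.957000+0.934500))/(1+698/28217) = 4651/5000 ≈ 0.930200
step 4 [2y] swap r/2=938/37279: DF=(1 − 938/37279·(0.957000+0.934500+0.930200))/(1+938/37279) = 4531/5000 ≈ 0.906200
step 5 [2.5y] zero: DF = P = 9029/10000 ≈ 0.902900
step 6 [3y] zero: DF = P = 1721/2000 ≈ 0.860500
step 7 [3.5y] bond c/2=19/800: DF=(3925847/4000000 − 19/800·(0.957000+0.934500+0.930200+0.906200+0.902900+0.860500))/(1+19/800) = 8313/10000 ≈ 0.831300
step 8 [4y] swap r/2=103/3751: DF=(1 − 103/3751·(0.957000+0.934500+0.930200+0.906200+0.902900+0.860500+0.831300))/(1+103/3751) = 8043/10000 ≈ 0.804300

1 1/2 957/1000
2 1 1869/2000
3 3/2 4651/5000
4 2 4531/5000
5 5/2 9029/10000
6 3 1721/2000
7 7/2 8313/10000
8 4 8043/10000
DF(3y) = 1721/2000 ≈ 0.860500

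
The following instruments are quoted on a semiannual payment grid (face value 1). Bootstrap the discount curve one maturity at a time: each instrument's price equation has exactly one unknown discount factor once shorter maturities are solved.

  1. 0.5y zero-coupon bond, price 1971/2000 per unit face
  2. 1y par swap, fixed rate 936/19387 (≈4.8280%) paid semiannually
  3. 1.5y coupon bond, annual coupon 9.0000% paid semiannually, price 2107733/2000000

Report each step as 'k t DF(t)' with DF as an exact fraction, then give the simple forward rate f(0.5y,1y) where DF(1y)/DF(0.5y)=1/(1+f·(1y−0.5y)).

1 1/2 1971/2000
2 1 2383/2500
3 3/2 37/40
f(0.5y,1y) = ((1971/2000)/(2383/2500) − 1)/(1/2) = 323/4766 ≈ 6.7772%

step 1 [0.5y] zero: DF = P = 1971/2000 ≈ 0.985500
step 2 [1y] swap r/2=468/19387: DF=(1 − 468/19387·(0.985500))/(1+468/19387) = 2383/2500 ≈ 0.953200
step 3 [1.5y] bond c/2=9/200: DF=(2107733/2000000 − 9/200·(0.985500+0.953200))/(1+9/200) = 37/40 ≈ 0.925000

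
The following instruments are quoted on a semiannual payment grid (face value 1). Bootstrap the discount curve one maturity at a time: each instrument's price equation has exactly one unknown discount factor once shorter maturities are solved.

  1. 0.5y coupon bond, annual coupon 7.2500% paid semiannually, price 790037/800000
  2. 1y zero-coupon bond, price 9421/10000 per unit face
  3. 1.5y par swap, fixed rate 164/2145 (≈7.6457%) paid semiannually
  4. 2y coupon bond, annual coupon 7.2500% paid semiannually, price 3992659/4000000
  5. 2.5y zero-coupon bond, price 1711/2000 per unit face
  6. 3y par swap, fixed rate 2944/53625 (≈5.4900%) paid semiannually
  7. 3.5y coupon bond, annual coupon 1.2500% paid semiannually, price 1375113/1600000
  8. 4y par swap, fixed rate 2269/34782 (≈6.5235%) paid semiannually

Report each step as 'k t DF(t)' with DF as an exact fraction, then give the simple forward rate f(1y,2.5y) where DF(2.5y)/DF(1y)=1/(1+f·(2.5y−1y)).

1 1/2 953/1000
2 1 9421/10000
3 3/2 4467/5000
4 2 8657/10000
5 5/2 1711/2000
6 3 533/625
7 7/2 513/625
8 4 7731/10000
f(1y,2.5y) = ((9421/10000)/(1711/2000) − 1)/(3/2) = 1732/25665 ≈ 6.7485%

step 1 [0.5y] bond c/2=29/800: DF=(790037/800000 − 29/800·(0))/(1+29/800) = 953/1000 ≈ 0.953000
step 2 [1y] zero: DF = P = 9421/10000 ≈ 0.942100
step 3 [1.5y] swap r/2=82/2145: DF=(1 − 82/2145·(0.953000+0.942100))/(1+82/2145) = 4467/5000 ≈ 0.893400
step 4 [2y] bond c/2=29/800: DF=(3992659/4000000 − 29/800·(0.953000+0.942100+0.893400))/(1+29/800) = 8657/10000 ≈ 0.865700
step 5 [2.5y] zero: DF = P = 1711/2000 ≈ 0.855500
step 6 [3y] swap r/2=1472/53625: DF=(1 − 1472/53625·(0.953000+0.942100+0.893400+0.865700+0.855500))/(1+1472/53625) = 533/625 ≈ 0.852800
step 7 [3.5y] bond c/2=1/160: DF=(1375113/1600000 − 1/160·(0.953000+0.942100+0.893400+0.865700+0.855500+0.852800))/(1+1/160) = 513/625 ≈ 0.820800
step 8 [4y] swap r/2=2269/69564: DF=(1 − 2269/69564·(0.953000+0.942100+0.893400+0.865700+0.855500+0.852800+0.820800))/(1+2269/69564) = 7731/10000 ≈ 0.773100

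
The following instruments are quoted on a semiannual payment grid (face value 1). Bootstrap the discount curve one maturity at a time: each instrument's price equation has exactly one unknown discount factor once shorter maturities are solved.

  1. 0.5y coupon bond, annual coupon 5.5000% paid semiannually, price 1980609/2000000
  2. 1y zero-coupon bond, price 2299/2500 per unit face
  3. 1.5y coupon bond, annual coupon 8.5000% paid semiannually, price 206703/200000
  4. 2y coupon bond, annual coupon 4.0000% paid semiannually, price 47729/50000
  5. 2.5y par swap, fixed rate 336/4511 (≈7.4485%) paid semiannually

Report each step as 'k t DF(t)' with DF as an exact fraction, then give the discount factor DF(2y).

step 1 [0.5y] bond c/2=11/400: DF=(1980609/2000000 − 11/400·(0))/(1+11/400) = 4819/5000 ≈ 0.963800
step 2 [1y] zero: DF = P = 2299/2500 ≈ 0.919600
step 3 [1.5y] bond c/2=17/400: DF=(206703/200000 − 17/400·(0.963800+0.919600))/(1+17/400) = 4573/5000 ≈ 0.914600
step 4 [2y] bond c/2=1/50: DF=(47729/50000 − 1/50·(0.963800+0.919600+0.914600))/(1+1/50) = 881/1000 ≈ 0.881000
step 5 [2.5y] swap r/2=168/4511: DF=(1 − 168/4511·(0.963800+0.919600+0.914600+0.881000))/(1+168/4511) = 104/125 ≈ 0.832000

1 1/2 4819/5000
2 1 2299/2500
3 3/2 4573/5000
4 2 881/1000
5 5/2 104/125
DF(2y) = 881/1000 ≈ 0.881000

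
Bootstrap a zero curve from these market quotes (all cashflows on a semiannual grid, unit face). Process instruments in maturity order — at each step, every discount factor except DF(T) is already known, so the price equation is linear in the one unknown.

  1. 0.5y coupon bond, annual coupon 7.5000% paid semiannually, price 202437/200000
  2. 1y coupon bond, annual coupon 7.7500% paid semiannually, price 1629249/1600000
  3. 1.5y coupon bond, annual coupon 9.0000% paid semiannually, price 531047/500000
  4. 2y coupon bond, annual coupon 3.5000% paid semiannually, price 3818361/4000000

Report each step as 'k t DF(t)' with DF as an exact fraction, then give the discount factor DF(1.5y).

1 1/2 2439/2500
2 1 9439/10000
3 3/2 9337/10000
4 2 8891/10000
DF(1.5y) = 9337/10000 ≈ 0.933700

step 1 [0.5y] bond c/2=3/80: DF=(202437/200000 − 3/80·(0))/(1+3/80) = 2439/2500 ≈ 0.975600
step 2 [1y] bond c/2=31/800: DF=(1629249/1600000 − 31/800·(0.975600))/(1+31/800) = 9439/10000 ≈ 0.943900
step 3 [1.5y] bond c/2=9/200: DF=(531047/500000 − 9/200·(0.975600+0.943900))/(1+9/200) = 9337/10000 ≈ 0.933700
step 4 [2y] bond c/2=7/400: DF=(3818361/4000000 − 7/400·(0.975600+0.943900+0.933700))/(1+7/400) = 8891/10000 ≈ 0.889100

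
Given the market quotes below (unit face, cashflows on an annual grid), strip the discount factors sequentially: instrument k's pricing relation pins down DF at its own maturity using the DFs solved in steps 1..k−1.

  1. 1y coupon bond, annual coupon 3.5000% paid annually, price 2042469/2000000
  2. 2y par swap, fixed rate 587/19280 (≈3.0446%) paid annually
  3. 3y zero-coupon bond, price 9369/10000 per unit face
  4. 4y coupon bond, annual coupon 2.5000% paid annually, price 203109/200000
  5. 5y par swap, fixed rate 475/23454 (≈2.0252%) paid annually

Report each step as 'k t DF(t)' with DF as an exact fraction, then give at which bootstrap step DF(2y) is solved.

1 1 9867/10000
2 2 9413/10000
3 3 9369/10000
4 4 9209/10000
5 5 181/200
DF(2y) is solved at step 2

step 1 [1y] bond c/1=7/200: DF=(2042469/2000000 − 7/200·(0))/(1+7/200) = 9867/10000 ≈ 0.986700
step 2 [2y] swap r/1=587/19280: DF=(1 − 587/19280·(0.986700))/(1+587/19280) = 9413/10000 ≈ 0.941300
step 3 [3y] zero: DF = P = 9369/10000 ≈ 0.936900
step 4 [4y] bond c/1=1/40: DF=(203109/200000 − 1/40·(0.986700+0.941300+0.936900))/(1+1/40) = 9209/10000 ≈ 0.920900
step 5 [5y] swap r/1=475/23454: DF=(1 − 475/23454·(0.986700+0.941300+0.936900+0.920900))/(1+475/23454) = 181/200 ≈ 0.905000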